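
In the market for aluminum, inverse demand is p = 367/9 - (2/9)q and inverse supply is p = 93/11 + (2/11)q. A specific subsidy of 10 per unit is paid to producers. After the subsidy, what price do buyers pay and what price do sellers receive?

Buyers pay 17.5; sellers receive 27.5

Pre-subsidy: 367/9 - (2/9)q = 93/11 + (2/11)q gives q* = 80 and p* = 23.
With the subsidy, sellers receive ps = pb + 10 for each unit, where pb is the price buyers pay.
On the curves, pb = 367/9 - (2/9)q and ps = 93/11 + (2/11)q; the wedge ps − pb = 10 gives 93/11 + (2/11)q − (367/9 - (2/9)q) = 10, so q' = 104.75.
Then pb = 367/9 − (2/9)·104.75 = 17.5 and ps = 93/11 + (2/11)·104.75 = 27.5.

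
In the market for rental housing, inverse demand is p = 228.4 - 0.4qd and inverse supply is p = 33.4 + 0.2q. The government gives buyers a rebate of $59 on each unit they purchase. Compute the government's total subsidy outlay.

Government cost = 74930/3

Pre-subsidy: 228.4 - 0.4q = 33.4 + 0.2q gives q* = 325 and p* = 98.4.
With the rebate, buyers effectively pay pb = ps − 59, where ps is the price sellers receive.
On the curves, pb = 228.4 - 0.4q and ps = 33.4 + 0.2q; the wedge ps − pb = 59 gives 33.4 + 0.2q − (228.4 - 0.4q) = 59, so q' = 1270/3.
Then pb = 228.4 − 0.4·(1270/3) = 886/15 and ps = 33.4 + 0.2·(1270/3) = 1771/15.
Government outlay = subsidy × quantity = 59 × 1270/3 = 74930/3.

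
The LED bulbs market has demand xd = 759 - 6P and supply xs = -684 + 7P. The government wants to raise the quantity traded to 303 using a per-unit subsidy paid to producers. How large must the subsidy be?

Required subsidy s = 65 per unit

At x = 303, invert demand for the buyer price: Pb = (759 − 303)/6 = 76; invert supply for the seller price: Ps = (303 − (-684))/7 = 141.
The subsidy must fill the gap: s = Ps − Pb = 141 − 76 = 65.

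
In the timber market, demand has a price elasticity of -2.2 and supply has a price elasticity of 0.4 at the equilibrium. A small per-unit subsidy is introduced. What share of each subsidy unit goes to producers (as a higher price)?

For a small subsidy around the equilibrium, the benefit split depends on the relative slopes, which at a point are proportional to the elasticities.
Buyer share = εs/(εs + |εd|) = 0.4/(0.4 + 2.2) = 2/13; seller share = |εd|/(εs + |εd|) = 11/13.
So producers capture 11/13 of the subsidy.

Producer share = 11/13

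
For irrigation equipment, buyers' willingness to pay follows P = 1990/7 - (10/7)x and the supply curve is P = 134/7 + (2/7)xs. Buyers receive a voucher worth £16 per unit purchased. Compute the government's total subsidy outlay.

Government cost = £2624

Pre-subsidy: 1990/7 - (10/7)x = 134/7 + (2/7)x gives x* = 464/3 and P* = 190/3.
With the rebate, buyers effectively pay Pb = Ps − 16, where Ps is the price sellers receive.
On the curves, Pb = 1990/7 - (10/7)x and Ps = 134/7 + (2/7)x; the wedge Ps − Pb = 16 gives 134/7 + (2/7)x − (1990/7 - (10/7)x) = 16, so x' = 164.
Then Pb = 1990/7 − (10/7)·164 = 50 and Ps = 134/7 + (2/7)·164 = 66.
Government outlay = subsidy × quantity = 16 × 164 = 2624.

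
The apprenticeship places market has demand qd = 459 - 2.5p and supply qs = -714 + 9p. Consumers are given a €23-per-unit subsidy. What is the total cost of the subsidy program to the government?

Pre-subsidy: 459 - 2.5p = -714 + 9p gives p* = 102, q* = 204.
With the rebate, buyers effectively pay pb = ps − 23, where ps is the price sellers receive.
Demand in terms of ps becomes qd = 459 − 2.5(ps − 23) = 516.5 - 2.5ps. Setting this equal to supply: 516.5 - 2.5ps = -714 + 9ps, so ps = 107.
Buyers pay pb = 107 − 23 = 84; q' = -714 + 9·107 = 249.
Government outlay = subsidy × quantity = 23 × 249 = 5727.

Government cost = €5727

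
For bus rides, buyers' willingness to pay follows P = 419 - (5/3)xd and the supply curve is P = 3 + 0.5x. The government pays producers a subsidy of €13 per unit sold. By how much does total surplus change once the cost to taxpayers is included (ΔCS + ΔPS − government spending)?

Pre-subsidy: 419 - (5/3)x = 3 + 0.5x gives x* = 192 and P* = 99.
With the subsidy, sellers receive Ps = Pb + 13 for each unit, where Pb is the price buyers pay.
On the curves, Pb = 419 - (5/3)x and Ps = 3 + 0.5x; the wedge Ps − Pb = 13 gives 3 + 0.5x − (419 - (5/3)x) = 13, so x' = 198.
Then Pb = 419 − (5/3)·198 = 89 and Ps = 3 + 0.5·198 = 102.
ΔCS = ½(192 + 198)(99 − 89) = 1950; ΔPS = ½(192 + 198)(102 − 99) = 585.
Government spending = 13 × 198 = 2574.
Net change = 1950 + 585 − 2574 = -39. The loss equals the DWL triangle ½·13·6.

Net change in total surplus = -€39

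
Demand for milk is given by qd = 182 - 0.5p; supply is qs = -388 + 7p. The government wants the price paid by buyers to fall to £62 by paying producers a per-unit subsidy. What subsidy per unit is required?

At a buyer price of 62, quantity demanded is 182 − 0.5·62 = 151.
Sellers supply 151 only when they receive ps with -388 + 7·ps = 151, i.e. ps = 77.
s = ps − pb = 77 − 62 = 15.

Required subsidy s = £15 per unit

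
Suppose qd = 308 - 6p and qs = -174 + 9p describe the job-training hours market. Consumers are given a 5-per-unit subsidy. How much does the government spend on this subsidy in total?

Government cost = 666

Pre-subsidy: 308 - 6p = -174 + 9p gives p* = 482/15, q* = 115.2.
With the rebate, buyers effectively pay pb = ps − 5, where ps is the price sellers receive.
Demand in terms of ps becomes qd = 308 − 6(ps − 5) = 338 - 6ps. Setting this equal to supply: 338 - 6ps = -174 + 9ps, so ps = 512/15.
Buyers pay pb = 512/15 − 5 = 437/15; q' = -174 + 9·(512/15) = 133.2.
Government outlay = subsidy × quantity = 5 × 133.2 = 666.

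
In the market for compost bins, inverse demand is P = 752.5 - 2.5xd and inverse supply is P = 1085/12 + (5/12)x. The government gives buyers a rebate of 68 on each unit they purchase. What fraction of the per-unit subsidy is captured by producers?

Producer share = 1/7

Pre-subsidy: 752.5 - 2.5x = 1085/12 + (5/12)x gives x* = 227 and P* = 185.
With the rebate, buyers effectively pay Pb = Ps − 68, where Ps is the price sellers receive.
On the curves, Pb = 752.5 - 2.5x and Ps = 1085/12 + (5/12)x; the wedge Ps − Pb = 68 gives 1085/12 + (5/12)x − (752.5 - 2.5x) = 68, so x' = 8761/35.
Then Pb = 752.5 − 2.5·(8761/35) = 887/7 and Ps = 1085/12 + (5/12)·(8761/35) = 1363/7.
Buyers' price falls by P* − Pb = 185 − 887/7 = 408/7; sellers' price rises by Ps − P* = 1363/7 − 185 = 68/7.
So producers capture (68/7)/68 = 1/7 of each unit of subsidy.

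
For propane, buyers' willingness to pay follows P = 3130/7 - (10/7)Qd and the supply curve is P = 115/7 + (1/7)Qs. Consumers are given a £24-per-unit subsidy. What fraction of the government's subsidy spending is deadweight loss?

Pre-subsidy: 3130/7 - (10/7)Q = 115/7 + (1/7)Q gives Q* = 3015/11 and P* = 4280/77.
With the rebate, buyers effectively pay Pb = Ps − 24, where Ps is the price sellers receive.
On the curves, Pb = 3130/7 - (10/7)Q and Ps = 115/7 + (1/7)Q; the wedge Ps − Pb = 24 gives 115/7 + (1/7)Q − (3130/7 - (10/7)Q) = 24, so Q' = 3183/11.
Then Pb = 3130/7 − (10/7)·(3183/11) = 2600/77 and Ps = 115/7 + (1/7)·(3183/11) = 4448/77.
ΔCS = ½(3015/11 + 3183/11)(4280/77 − 2600/77) = 743760/121; ΔPS = ½(3015/11 + 3183/11)(4448/77 − 4280/77) = 74376/121.
Government spending = 24 × 3183/11 = 76392/11.
DWL = ½ × 24 × (3183/11 − 3015/11) = 2016/11; fraction = (2016/11) / (76392/11) = 28/1061.

DWL / government spending = 28/1061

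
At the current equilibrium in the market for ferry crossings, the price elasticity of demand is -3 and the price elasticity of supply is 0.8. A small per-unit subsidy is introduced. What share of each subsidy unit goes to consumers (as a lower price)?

Consumer share = 4/19

For a small subsidy around the equilibrium, the benefit split depends on the relative slopes, which at a point are proportional to the elasticities.
Buyer share = εs/(εs + |εd|) = 0.8/(0.8 + 3) = 4/19; seller share = |εd|/(εs + |εd|) = 15/19.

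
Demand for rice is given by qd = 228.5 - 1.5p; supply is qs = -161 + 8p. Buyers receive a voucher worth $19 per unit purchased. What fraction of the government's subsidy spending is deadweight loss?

Pre-subsidy: 228.5 - 1.5p = -161 + 8p gives p* = 41, q* = 167.
With the rebate, buyers effectively pay pb = ps − 19, where ps is the price sellers receive.
Demand in terms of ps becomes qd = 228.5 − 1.5(ps − 19) = 257 - 1.5ps. Setting this equal to supply: 257 - 1.5ps = -161 + 8ps, so ps = 44.
Buyers pay pb = 44 − 19 = 25; q' = -161 + 8·44 = 191.
ΔCS = ½(167 + 191)(41 − 25) = 2864; ΔPS = ½(167 + 191)(44 − 41) = 537.
Government spending = 19 × 191 = 3629.
DWL = ½ × 19 × (191 − 167) = 228; fraction = 228 / 3629 = 12/191.

DWL / government spending = 12/191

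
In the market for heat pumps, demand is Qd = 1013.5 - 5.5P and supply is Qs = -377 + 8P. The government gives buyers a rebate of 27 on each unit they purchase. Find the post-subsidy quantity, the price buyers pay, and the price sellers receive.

Pre-subsidy: 1013.5 - 5.5P = -377 + 8P gives P* = 103, Q* = 447.
With the rebate, buyers effectively pay Pb = Ps − 27, where Ps is the price sellers receive.
Demand in terms of Ps becomes Qd = 1013.5 − 5.5(Ps − 27) = 1162 - 5.5Ps. Setting this equal to supply: 1162 - 5.5Ps = -377 + 8Ps, so Ps = 114.
Buyers pay Pb = 114 − 27 = 87; Q' = -377 + 8·114 = 535.

Q' = 535; buyers pay 87; sellers receive 114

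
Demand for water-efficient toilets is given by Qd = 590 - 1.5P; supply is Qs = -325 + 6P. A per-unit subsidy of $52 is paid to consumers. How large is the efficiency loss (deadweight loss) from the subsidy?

Pre-subsidy: 590 - 1.5P = -325 + 6P gives P* = 122, Q* = 407.
With the rebate, buyers effectively pay Pb = Ps − 52, where Ps is the price sellers receive.
Demand in terms of Ps becomes Qd = 590 − 1.5(Ps − 52) = 668 - 1.5Ps. Setting this equal to supply: 668 - 1.5Ps = -325 + 6Ps, so Ps = 132.4.
Buyers pay Pb = 132.4 − 52 = 80.4; Q' = -325 + 6·132.4 = 469.4.
The subsidy expands output by 469.4 − 407 = 62.4 past the efficient level; on those units the gap between marginal cost and willingness to pay runs from 0 up to 52.
DWL = ½ × 52 × 62.4 = 1622.4.

Deadweight loss = $1622.4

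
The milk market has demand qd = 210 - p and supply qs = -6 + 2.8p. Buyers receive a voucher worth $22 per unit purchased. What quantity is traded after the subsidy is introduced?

Pre-subsidy: 210 - p = -6 + 2.8p gives p* = 1080/19, q* = 2910/19.
With the rebate, buyers effectively pay pb = ps − 22, where ps is the price sellers receive.
Demand in terms of ps becomes qd = 210 − 1(ps − 22) = 232 - ps. Setting this equal to supply: 232 - ps = -6 + 2.8ps, so ps = 1190/19.
Buyers pay pb = 1190/19 − 22 = 772/19; q' = -6 + 2.8·(1190/19) = 3218/19.

q' = 3218/19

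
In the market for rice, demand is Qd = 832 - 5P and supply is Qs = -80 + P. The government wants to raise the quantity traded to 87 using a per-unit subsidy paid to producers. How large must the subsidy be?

At Q = 87, invert demand for the buyer price: Pb = (832 − 87)/5 = 149; invert supply for the seller price: Ps = (87 − (-80))/1 = 167.
The subsidy must fill the gap: s = Ps − Pb = 167 − 149 = 18.

Required subsidy s = 18 per unit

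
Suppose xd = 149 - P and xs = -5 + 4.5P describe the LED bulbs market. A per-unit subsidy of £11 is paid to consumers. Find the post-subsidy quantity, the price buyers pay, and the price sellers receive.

x' = 130; buyers pay £19; sellers receive £30

Pre-subsidy: 149 - P = -5 + 4.5P gives P* = 28, x* = 121.
With the rebate, buyers effectively pay Pb = Ps − 11, where Ps is the price sellers receive.
Demand in terms of Ps becomes xd = 149 − 1(Ps − 11) = 160 - Ps. Setting this equal to supply: 160 - Ps = -5 + 4.5Ps, so Ps = 30.
Buyers pay Pb = 30 − 11 = 19; x' = -5 + 4.5·30 = 130.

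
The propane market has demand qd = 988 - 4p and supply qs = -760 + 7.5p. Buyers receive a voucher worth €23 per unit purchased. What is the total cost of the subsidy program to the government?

Pre-subsidy: 988 - 4p = -760 + 7.5p gives p* = 152, q* = 380.
With the rebate, buyers effectively pay pb = ps − 23, where ps is the price sellers receive.
Demand in terms of ps becomes qd = 988 − 4(ps − 23) = 1080 - 4ps. Setting this equal to supply: 1080 - 4ps = -760 + 7.5ps, so ps = 160.
Buyers pay pb = 160 − 23 = 137; q' = -760 + 7.5·160 = 440.
Government outlay = subsidy × quantity = 23 × 440 = 10120.

Government cost = €10120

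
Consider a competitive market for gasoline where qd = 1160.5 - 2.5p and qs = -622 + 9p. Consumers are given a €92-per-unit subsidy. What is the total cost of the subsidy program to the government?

Pre-subsidy: 1160.5 - 2.5p = -622 + 9p gives p* = 155, q* = 773.
With the rebate, buyers effectively pay pb = ps − 92, where ps is the price sellers receive.
Demand in terms of ps becomes qd = 1160.5 − 2.5(ps − 92) = 1390.5 - 2.5ps. Setting this equal to supply: 1390.5 - 2.5ps = -622 + 9ps, so ps = 175.
Buyers pay pb = 175 − 92 = 83; q' = -622 + 9·175 = 953.
Government outlay = subsidy × quantity = 92 × 953 = 87676.

Government cost = €87676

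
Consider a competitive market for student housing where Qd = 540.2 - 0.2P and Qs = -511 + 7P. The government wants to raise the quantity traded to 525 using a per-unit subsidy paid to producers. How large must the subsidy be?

Required subsidy s = 72 per unit

At Q = 525, invert demand for the buyer price: Pb = (540.2 − 525)/0.2 = 76; invert supply for the seller price: Ps = (525 − (-511))/7 = 148.
The subsidy must fill the gap: s = Ps − Pb = 148 − 76 = 72.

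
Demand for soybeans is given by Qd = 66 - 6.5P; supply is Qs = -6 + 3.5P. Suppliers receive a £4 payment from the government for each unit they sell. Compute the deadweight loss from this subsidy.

Deadweight loss = £18.2

Pre-subsidy: 66 - 6.5P = -6 + 3.5P gives P* = 7.2, Q* = 19.2.
With the subsidy, sellers receive Ps = Pb + 4 for each unit, where Pb is the price buyers pay.
Supply in terms of Pb becomes Qs = -6 + 3.5(Pb + 4) = 8 + 3.5Pb. Setting this equal to demand: 66 - 6.5Pb = 8 + 3.5Pb, so Pb = 5.8.
Sellers receive Ps = 5.8 + 4 = 9.8; Q' = 66 − 6.5·5.8 = 28.3.
The subsidy expands output by 28.3 − 19.2 = 9.1 past the efficient level; on those units the gap between marginal cost and willingness to pay runs from 0 up to 4.
DWL = ½ × 4 × 9.1 = 18.2.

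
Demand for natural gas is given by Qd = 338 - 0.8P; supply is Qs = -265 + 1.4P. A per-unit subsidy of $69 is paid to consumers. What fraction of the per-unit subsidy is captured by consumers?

Pre-subsidy: 338 - 0.8P = -265 + 1.4P gives P* = 3015/11, Q* = 1306/11.
With the rebate, buyers effectively pay Pb = Ps − 69, where Ps is the price sellers receive.
Demand in terms of Ps becomes Qd = 338 − 0.8(Ps − 69) = 393.2 - 0.8Ps. Setting this equal to supply: 393.2 - 0.8Ps = -265 + 1.4Ps, so Ps = 3291/11.
Buyers pay Pb = 3291/11 − 69 = 2532/11; Q' = -265 + 1.4·(3291/11) = 8462/55.
Buyers' price falls by P* − Pb = 3015/11 − 2532/11 = 483/11; sellers' price rises by Ps − P* = 3291/11 − 3015/11 = 276/11.
So consumers capture (483/11)/69 = 7/11 of each unit of subsidy.

Consumer share = 7/11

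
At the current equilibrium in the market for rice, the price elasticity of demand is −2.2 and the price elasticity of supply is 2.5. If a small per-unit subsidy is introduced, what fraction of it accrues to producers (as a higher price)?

Producer share = 22/47

For a small subsidy around the equilibrium, the benefit split depends on the relative slopes, which at a point are proportional to the elasticities.
Buyer share = εs/(εs + |εd|) = 2.5/(2.5 + 2.2) = 25/47; seller share = |εd|/(εs + |εd|) = 22/47.
So producers capture 22/47 of the subsidy.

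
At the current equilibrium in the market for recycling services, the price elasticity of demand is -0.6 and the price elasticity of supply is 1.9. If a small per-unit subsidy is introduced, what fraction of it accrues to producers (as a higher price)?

Producer share = 0.24

For a small subsidy around the equilibrium, the benefit split depends on the relative slopes, which at a point are proportional to the elasticities.
Buyer share = εs/(εs + |εd|) = 1.9/(1.9 + 0.6) = 0.76; seller share = |εd|/(εs + |εd|) = 0.24.
So producers capture 0.24 of the subsidy.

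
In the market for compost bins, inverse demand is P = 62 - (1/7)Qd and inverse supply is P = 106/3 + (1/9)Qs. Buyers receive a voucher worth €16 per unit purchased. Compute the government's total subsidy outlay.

Pre-subsidy: 62 - (1/7)Q = 106/3 + (1/9)Q gives Q* = 105 and P* = 47.
With the rebate, buyers effectively pay Pb = Ps − 16, where Ps is the price sellers receive.
On the curves, Pb = 62 - (1/7)Q and Ps = 106/3 + (1/9)Q; the wedge Ps − Pb = 16 gives 106/3 + (1/9)Q − (62 - (1/7)Q) = 16, so Q' = 168.
Then Pb = 62 − (1/7)·168 = 38 and Ps = 106/3 + (1/9)·168 = 54.
Government outlay = subsidy × quantity = 16 × 168 = 2688.

Government cost = €2688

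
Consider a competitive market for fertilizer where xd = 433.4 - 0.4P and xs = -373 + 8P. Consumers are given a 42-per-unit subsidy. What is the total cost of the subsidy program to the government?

Pre-subsidy: 433.4 - 0.4P = -373 + 8P gives P* = 96, x* = 395.
With the rebate, buyers effectively pay Pb = Ps − 42, where Ps is the price sellers receive.
Demand in terms of Ps becomes xd = 433.4 − 0.4(Ps − 42) = 450.2 - 0.4Ps. Setting this equal to supply: 450.2 - 0.4Ps = -373 + 8Ps, so Ps = 98.
Buyers pay Pb = 98 − 42 = 56; x' = -373 + 8·98 = 411.
Government outlay = subsidy × quantity = 42 × 411 = 17262.

Government cost = 17262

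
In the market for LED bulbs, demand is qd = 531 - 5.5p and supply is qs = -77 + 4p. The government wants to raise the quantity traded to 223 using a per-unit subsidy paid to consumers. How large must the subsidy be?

Required subsidy s = 19 per unit

At q = 223, invert demand for the buyer price: pb = (531 − 223)/5.5 = 56; invert supply for the seller price: ps = (223 − (-77))/4 = 75.
The subsidy must fill the gap: s = ps − pb = 75 − 56 = 19.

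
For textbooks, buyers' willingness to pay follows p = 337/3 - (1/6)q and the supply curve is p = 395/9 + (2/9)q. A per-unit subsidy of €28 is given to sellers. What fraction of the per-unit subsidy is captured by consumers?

Consumer share = 3/7

Pre-subsidy: 337/3 - (1/6)q = 395/9 + (2/9)q gives q* = 176 and p* = 83.
With the subsidy, sellers receive ps = pb + 28 for each unit, where pb is the price buyers pay.
On the curves, pb = 337/3 - (1/6)q and ps = 395/9 + (2/9)q; the wedge ps − pb = 28 gives 395/9 + (2/9)q − (337/3 - (1/6)q) = 28, so q' = 248.
Then pb = 337/3 − (1/6)·248 = 71 and ps = 395/9 + (2/9)·248 = 99.
Buyers' price falls by p* − pb = 83 − 71 = 12; sellers' price rises by ps − p* = 99 − 83 = 16.
So consumers capture 12/28 = 3/7 of each unit of subsidy.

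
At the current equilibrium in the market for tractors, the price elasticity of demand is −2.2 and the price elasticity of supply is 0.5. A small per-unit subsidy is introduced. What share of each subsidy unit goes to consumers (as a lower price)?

Consumer share = 5/27

For a small subsidy around the equilibrium, the benefit split depends on the relative slopes, which at a point are proportional to the elasticities.
Buyer share = εs/(εs + |εd|) = 0.5/(0.5 + 2.2) = 5/27; seller share = |εd|/(εs + |εd|) = 22/27.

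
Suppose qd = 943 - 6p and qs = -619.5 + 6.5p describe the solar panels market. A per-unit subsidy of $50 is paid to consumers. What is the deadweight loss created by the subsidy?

Pre-subsidy: 943 - 6p = -619.5 + 6.5p gives p* = 125, q* = 193.
With the rebate, buyers effectively pay pb = ps − 50, where ps is the price sellers receive.
Demand in terms of ps becomes qd = 943 − 6(ps − 50) = 1243 - 6ps. Setting this equal to supply: 1243 - 6ps = -619.5 + 6.5ps, so ps = 149.
Buyers pay pb = 149 − 50 = 99; q' = -619.5 + 6.5·149 = 349.
The subsidy expands output by 349 − 193 = 156 past the efficient level; on those units the gap between marginal cost and willingness to pay runs from 0 up to 50.
DWL = ½ × 50 × 156 = 3900.

Deadweight loss = $3900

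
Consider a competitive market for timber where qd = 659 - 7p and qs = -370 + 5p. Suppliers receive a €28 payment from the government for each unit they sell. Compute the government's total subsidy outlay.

Pre-subsidy: 659 - 7p = -370 + 5p gives p* = 85.75, q* = 58.75.
With the subsidy, sellers receive ps = pb + 28 for each unit, where pb is the price buyers pay.
Supply in terms of pb becomes qs = -370 + 5(pb + 28) = -230 + 5pb. Setting this equal to demand: 659 - 7pb = -230 + 5pb, so pb = 889/12.
Sellers receive ps = 889/12 + 28 = 1225/12; q' = 659 − 7·(889/12) = 1685/12.
Government outlay = subsidy × quantity = 28 × 1685/12 = 11795/3.

Government cost = 11795/3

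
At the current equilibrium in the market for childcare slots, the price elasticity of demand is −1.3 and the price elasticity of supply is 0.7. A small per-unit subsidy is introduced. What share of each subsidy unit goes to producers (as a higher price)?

Producer share = 0.65

For a small subsidy around the equilibrium, the benefit split depends on the relative slopes, which at a point are proportional to the elasticities.
Buyer share = εs/(εs + |εd|) = 0.7/(0.7 + 1.3) = 0.35; seller share = |εd|/(εs + |εd|) = 0.65.
So producers capture 0.65 of the subsidy.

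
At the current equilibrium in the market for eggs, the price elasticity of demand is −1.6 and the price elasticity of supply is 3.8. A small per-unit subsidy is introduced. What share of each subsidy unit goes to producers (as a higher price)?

Producer share = 8/27

For a small subsidy around the equilibrium, the benefit split depends on the relative slopes, which at a point are proportional to the elasticities.
Buyer share = εs/(εs + |εd|) = 3.8/(3.8 + 1.6) = 19/27; seller share = |εd|/(εs + |εd|) = 8/27.
So producers capture 8/27 of the subsidy.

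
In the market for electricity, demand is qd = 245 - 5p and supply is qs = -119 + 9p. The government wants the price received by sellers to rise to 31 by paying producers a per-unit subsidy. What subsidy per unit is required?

At a seller price of 31, quantity supplied is -119 + 9·31 = 160.
Buyers absorb 160 only when they pay pb with 245 − 5·pb = 160, i.e. pb = 17.
s = ps − pb = 31 − 17 = 14.

Required subsidy s = 14 per unit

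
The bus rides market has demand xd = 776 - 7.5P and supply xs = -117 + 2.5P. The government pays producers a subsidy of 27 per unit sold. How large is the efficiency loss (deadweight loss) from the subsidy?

Pre-subsidy: 776 - 7.5P = -117 + 2.5P gives P* = 89.3, x* = 106.25.
With the subsidy, sellers receive Ps = Pb + 27 for each unit, where Pb is the price buyers pay.
Supply in terms of Pb becomes xs = -117 + 2.5(Pb + 27) = -49.5 + 2.5Pb. Setting this equal to demand: 776 - 7.5Pb = -49.5 + 2.5Pb, so Pb = 82.55.
Sellers receive Ps = 82.55 + 27 = 109.55; x' = 776 − 7.5·82.55 = 156.875.
The subsidy expands output by 156.875 − 106.25 = 50.625 past the efficient level; on those units the gap between marginal cost and willingness to pay runs from 0 up to 27.
DWL = ½ × 27 × 50.625 = 683.4375.

Deadweight loss = 683.4375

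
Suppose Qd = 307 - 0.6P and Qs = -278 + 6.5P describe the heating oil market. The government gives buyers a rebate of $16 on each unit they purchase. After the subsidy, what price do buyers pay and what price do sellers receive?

Buyers pay 4810/71; sellers receive 5946/71

Pre-subsidy: 307 - 0.6P = -278 + 6.5P gives P* = 5850/71, Q* = 18287/71.
With the rebate, buyers effectively pay Pb = Ps − 16, where Ps is the price sellers receive.
Demand in terms of Ps becomes Qd = 307 − 0.6(Ps − 16) = 316.6 - 0.6Ps. Setting this equal to supply: 316.6 - 0.6Ps = -278 + 6.5Ps, so Ps = 5946/71.
Buyers pay Pb = 5946/71 − 16 = 4810/71; Q' = -278 + 6.5·(5946/71) = 18911/71.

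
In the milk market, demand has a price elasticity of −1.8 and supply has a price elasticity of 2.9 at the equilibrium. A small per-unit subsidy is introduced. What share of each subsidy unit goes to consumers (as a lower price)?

Consumer share = 29/47

For a small subsidy around the equilibrium, the benefit split depends on the relative slopes, which at a point are proportional to the elasticities.
Buyer share = εs/(εs + |εd|) = 2.9/(2.9 + 1.8) = 29/47; seller share = |εd|/(εs + |εd|) = 18/47.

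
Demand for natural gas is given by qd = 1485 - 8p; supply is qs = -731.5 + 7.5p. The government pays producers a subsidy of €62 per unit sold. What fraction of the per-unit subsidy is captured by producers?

Pre-subsidy: 1485 - 8p = -731.5 + 7.5p gives p* = 143, q* = 341.
With the subsidy, sellers receive ps = pb + 62 for each unit, where pb is the price buyers pay.
Supply in terms of pb becomes qs = -731.5 + 7.5(pb + 62) = -266.5 + 7.5pb. Setting this equal to demand: 1485 - 8pb = -266.5 + 7.5pb, so pb = 113.
Sellers receive ps = 113 + 62 = 175; q' = 1485 − 8·113 = 581.
Buyers' price falls by p* − pb = 143 − 113 = 30; sellers' price rises by ps − p* = 175 − 143 = 32.
So producers capture 32/62 = 16/31 of each unit of subsidy.

Producer share = 16/31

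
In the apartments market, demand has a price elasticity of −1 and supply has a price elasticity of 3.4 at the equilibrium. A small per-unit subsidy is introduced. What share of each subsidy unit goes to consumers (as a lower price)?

For a small subsidy around the equilibrium, the benefit split depends on the relative slopes, which at a point are proportional to the elasticities.
Buyer share = εs/(εs + |εd|) = 3.4/(3.4 + 1) = 17/22; seller share = |εd|/(εs + |εd|) = 5/22.

Consumer share = 17/22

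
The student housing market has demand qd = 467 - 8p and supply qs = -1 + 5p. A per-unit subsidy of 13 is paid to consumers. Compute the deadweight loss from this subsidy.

Pre-subsidy: 467 - 8p = -1 + 5p gives p* = 36, q* = 179.
With the rebate, buyers effectively pay pb = ps − 13, where ps is the price sellers receive.
Demand in terms of ps becomes qd = 467 − 8(ps − 13) = 571 - 8ps. Setting this equal to supply: 571 - 8ps = -1 + 5ps, so ps = 44.
Buyers pay pb = 44 − 13 = 31; q' = -1 + 5·44 = 219.
The subsidy expands output by 219 − 179 = 40 past the efficient level; on those units the gap between marginal cost and willingness to pay runs from 0 up to 13.
DWL = ½ × 13 × 40 = 260.

Deadweight loss = 260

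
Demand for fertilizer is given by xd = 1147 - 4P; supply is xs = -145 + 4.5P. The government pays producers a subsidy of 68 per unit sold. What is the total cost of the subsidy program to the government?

Government cost = 46444

Pre-subsidy: 1147 - 4P = -145 + 4.5P gives P* = 152, x* = 539.
With the subsidy, sellers receive Ps = Pb + 68 for each unit, where Pb is the price buyers pay.
Supply in terms of Pb becomes xs = -145 + 4.5(Pb + 68) = 161 + 4.5Pb. Setting this equal to demand: 1147 - 4Pb = 161 + 4.5Pb, so Pb = 116.
Sellers receive Ps = 116 + 68 = 184; x' = 1147 − 4·116 = 683.
Government outlay = subsidy × quantity = 68 × 683 = 46444.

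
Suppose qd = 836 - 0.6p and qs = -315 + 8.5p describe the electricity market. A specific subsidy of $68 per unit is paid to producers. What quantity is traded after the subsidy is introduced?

q' = 72638/91

Pre-subsidy: 836 - 0.6p = -315 + 8.5p gives p* = 11510/91, q* = 69170/91.
With the subsidy, sellers receive ps = pb + 68 for each unit, where pb is the price buyers pay.
Supply in terms of pb becomes qs = -315 + 8.5(pb + 68) = 263 + 8.5pb. Setting this equal to demand: 836 - 0.6pb = 263 + 8.5pb, so pb = 5730/91.
Sellers receive ps = 5730/91 + 68 = 11918/91; q' = 836 − 0.6·(5730/91) = 72638/91.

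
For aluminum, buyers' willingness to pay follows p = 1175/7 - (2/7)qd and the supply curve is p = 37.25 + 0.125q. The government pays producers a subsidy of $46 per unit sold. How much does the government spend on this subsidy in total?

Government cost = $19780

Pre-subsidy: 1175/7 - (2/7)q = 37.25 + 0.125q gives q* = 318 and p* = 77.
With the subsidy, sellers receive ps = pb + 46 for each unit, where pb is the price buyers pay.
On the curves, pb = 1175/7 - (2/7)q and ps = 37.25 + 0.125q; the wedge ps − pb = 46 gives 37.25 + 0.125q − (1175/7 - (2/7)q) = 46, so q' = 430.
Then pb = 1175/7 − (2/7)·430 = 45 and ps = 37.25 + 0.125·430 = 91.
Government outlay = subsidy × quantity = 46 × 430 = 19780.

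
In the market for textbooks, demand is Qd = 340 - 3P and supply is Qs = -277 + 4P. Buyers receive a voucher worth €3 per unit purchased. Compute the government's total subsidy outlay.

Government cost = 1695/7

Pre-subsidy: 340 - 3P = -277 + 4P gives P* = 617/7, Q* = 529/7.
With the rebate, buyers effectively pay Pb = Ps − 3, where Ps is the price sellers receive.
Demand in terms of Ps becomes Qd = 340 − 3(Ps − 3) = 349 - 3Ps. Setting this equal to supply: 349 - 3Ps = -277 + 4Ps, so Ps = 626/7.
Buyers pay Pb = 626/7 − 3 = 605/7; Q' = -277 + 4·(626/7) = 565/7.
Government outlay = subsidy × quantity = 3 × 565/7 = 1695/7.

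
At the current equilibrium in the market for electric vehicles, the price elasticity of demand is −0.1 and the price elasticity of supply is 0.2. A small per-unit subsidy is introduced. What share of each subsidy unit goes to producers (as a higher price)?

For a small subsidy around the equilibrium, the benefit split depends on the relative slopes, which at a point are proportional to the elasticities.
Buyer share = εs/(εs + |εd|) = 0.2/(0.2 + 0.1) = 2/3; seller share = |εd|/(εs + |εd|) = 1/3.
So producers capture 1/3 of the subsidy.

Producer share = 1/3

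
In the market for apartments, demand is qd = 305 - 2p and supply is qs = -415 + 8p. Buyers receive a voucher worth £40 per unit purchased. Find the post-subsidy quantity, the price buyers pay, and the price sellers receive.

q' = 225; buyers pay £40; sellers receive £80

Pre-subsidy: 305 - 2p = -415 + 8p gives p* = 72, q* = 161.
With the rebate, buyers effectively pay pb = ps − 40, where ps is the price sellers receive.
Demand in terms of ps becomes qd = 305 − 2(ps − 40) = 385 - 2ps. Setting this equal to supply: 385 - 2ps = -415 + 8ps, so ps = 80.
Buyers pay pb = 80 − 40 = 40; q' = -415 + 8·80 = 225.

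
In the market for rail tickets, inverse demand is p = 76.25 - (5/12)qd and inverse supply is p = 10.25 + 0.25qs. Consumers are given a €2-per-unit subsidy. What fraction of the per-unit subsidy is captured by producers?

Producer share = 0.375

Pre-subsidy: 76.25 - (5/12)q = 10.25 + 0.25q gives q* = 99 and p* = 35.
With the rebate, buyers effectively pay pb = ps − 2, where ps is the price sellers receive.
On the curves, pb = 76.25 - (5/12)q and ps = 10.25 + 0.25q; the wedge ps − pb = 2 gives 10.25 + 0.25q − (76.25 - (5/12)q) = 2, so q' = 102.
Then pb = 76.25 − (5/12)·102 = 33.75 and ps = 10.25 + 0.25·102 = 35.75.
Buyers' price falls by p* − pb = 35 − 33.75 = 1.25; sellers' price rises by ps − p* = 35.75 − 35 = 0.75.
So producers capture 0.75/2 = 0.375 of each unit of subsidy.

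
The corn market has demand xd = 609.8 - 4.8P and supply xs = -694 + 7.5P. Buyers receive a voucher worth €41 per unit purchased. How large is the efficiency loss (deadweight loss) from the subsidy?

Deadweight loss = €2460

Pre-subsidy: 609.8 - 4.8P = -694 + 7.5P gives P* = 106, x* = 101.
With the rebate, buyers effectively pay Pb = Ps − 41, where Ps is the price sellers receive.
Demand in terms of Ps becomes xd = 609.8 − 4.8(Ps − 41) = 806.6 - 4.8Ps. Setting this equal to supply: 806.6 - 4.8Ps = -694 + 7.5Ps, so Ps = 122.
Buyers pay Pb = 122 − 41 = 81; x' = -694 + 7.5·122 = 221.
The subsidy expands output by 221 − 101 = 120 past the efficient level; on those units the gap between marginal cost and willingness to pay runs from 0 up to 41.
DWL = ½ × 41 × 120 = 2460.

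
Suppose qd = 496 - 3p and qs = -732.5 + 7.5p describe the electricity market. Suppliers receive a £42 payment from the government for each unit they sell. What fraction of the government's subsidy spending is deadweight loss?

Pre-subsidy: 496 - 3p = -732.5 + 7.5p gives p* = 117, q* = 145.
With the subsidy, sellers receive ps = pb + 42 for each unit, where pb is the price buyers pay.
Supply in terms of pb becomes qs = -732.5 + 7.5(pb + 42) = -417.5 + 7.5pb. Setting this equal to demand: 496 - 3pb = -417.5 + 7.5pb, so pb = 87.
Sellers receive ps = 87 + 42 = 129; q' = 496 − 3·87 = 235.
ΔCS = ½(145 + 235)(117 − 87) = 5700; ΔPS = ½(145 + 235)(129 − 117) = 2280.
Government spending = 42 × 235 = 9870.
DWL = ½ × 42 × (235 − 145) = 1890; fraction = 1890 / 9870 = 9/47.

DWL / government spending = 9/47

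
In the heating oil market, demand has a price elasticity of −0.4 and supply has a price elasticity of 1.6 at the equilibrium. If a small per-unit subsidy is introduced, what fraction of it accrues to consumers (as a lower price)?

Consumer share = 0.8

For a small subsidy around the equilibrium, the benefit split depends on the relative slopes, which at a point are proportional to the elasticities.
Buyer share = εs/(εs + |εd|) = 1.6/(1.6 + 0.4) = 0.8; seller share = |εd|/(εs + |εd|) = 0.2.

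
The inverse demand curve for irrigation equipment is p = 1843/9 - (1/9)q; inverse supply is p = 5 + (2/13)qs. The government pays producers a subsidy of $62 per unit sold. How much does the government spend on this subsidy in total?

Pre-subsidy: 1843/9 - (1/9)q = 5 + (2/13)q gives q* = 754 and p* = 121.
With the subsidy, sellers receive ps = pb + 62 for each unit, where pb is the price buyers pay.
On the curves, pb = 1843/9 - (1/9)q and ps = 5 + (2/13)q; the wedge ps − pb = 62 gives 5 + (2/13)q − (1843/9 - (1/9)q) = 62, so q' = 988.
Then pb = 1843/9 − (1/9)·988 = 95 and ps = 5 + (2/13)·988 = 157.
Government outlay = subsidy × quantity = 62 × 988 = 61256.

Government cost = $61256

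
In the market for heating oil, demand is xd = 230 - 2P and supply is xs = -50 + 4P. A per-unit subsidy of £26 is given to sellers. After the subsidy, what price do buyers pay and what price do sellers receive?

Pre-subsidy: 230 - 2P = -50 + 4P gives P* = 140/3, x* = 410/3.
With the subsidy, sellers receive Ps = Pb + 26 for each unit, where Pb is the price buyers pay.
Supply in terms of Pb becomes xs = -50 + 4(Pb + 26) = 54 + 4Pb. Setting this equal to demand: 230 - 2Pb = 54 + 4Pb, so Pb = 88/3.
Sellers receive Ps = 88/3 + 26 = 166/3; x' = 230 − 2·(88/3) = 514/3.

Buyers pay 88/3; sellers receive 166/3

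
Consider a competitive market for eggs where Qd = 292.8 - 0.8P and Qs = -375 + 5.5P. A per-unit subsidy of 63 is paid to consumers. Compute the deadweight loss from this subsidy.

Deadweight loss = 1386

Pre-subsidy: 292.8 - 0.8P = -375 + 5.5P gives P* = 106, Q* = 208.
With the rebate, buyers effectively pay Pb = Ps − 63, where Ps is the price sellers receive.
Demand in terms of Ps becomes Qd = 292.8 − 0.8(Ps − 63) = 343.2 - 0.8Ps. Setting this equal to supply: 343.2 - 0.8Ps = -375 + 5.5Ps, so Ps = 114.
Buyers pay Pb = 114 − 63 = 51; Q' = -375 + 5.5·114 = 252.
The subsidy expands output by 252 − 208 = 44 past the efficient level; on those units the gap between marginal cost and willingness to pay runs from 0 up to 63.
DWL = ½ × 63 × 44 = 1386.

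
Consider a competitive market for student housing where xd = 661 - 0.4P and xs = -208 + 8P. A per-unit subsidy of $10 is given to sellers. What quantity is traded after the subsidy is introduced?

Pre-subsidy: 661 - 0.4P = -208 + 8P gives P* = 4345/42, x* = 13012/21.
With the subsidy, sellers receive Ps = Pb + 10 for each unit, where Pb is the price buyers pay.
Supply in terms of Pb becomes xs = -208 + 8(Pb + 10) = -128 + 8Pb. Setting this equal to demand: 661 - 0.4Pb = -128 + 8Pb, so Pb = 1315/14.
Sellers receive Ps = 1315/14 + 10 = 1455/14; x' = 661 − 0.4·(1315/14) = 4364/7.

x' = 4364/7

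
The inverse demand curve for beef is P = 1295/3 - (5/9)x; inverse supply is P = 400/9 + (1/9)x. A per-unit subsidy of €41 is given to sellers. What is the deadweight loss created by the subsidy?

Pre-subsidy: 1295/3 - (5/9)x = 400/9 + (1/9)x gives x* = 3485/6 and P* = 5885/54.
With the subsidy, sellers receive Ps = Pb + 41 for each unit, where Pb is the price buyers pay.
On the curves, Pb = 1295/3 - (5/9)x and Ps = 400/9 + (1/9)x; the wedge Ps − Pb = 41 gives 400/9 + (1/9)x − (1295/3 - (5/9)x) = 41, so x' = 1927/3.
Then Pb = 1295/3 − (5/9)·(1927/3) = 2020/27 and Ps = 400/9 + (1/9)·(1927/3) = 3127/27.
The subsidy expands output by 1927/3 − 3485/6 = 61.5 past the efficient level; on those units the gap between marginal cost and willingness to pay runs from 0 up to 41.
DWL = ½ × 41 × 61.5 = 1260.75.

Deadweight loss = €1260.75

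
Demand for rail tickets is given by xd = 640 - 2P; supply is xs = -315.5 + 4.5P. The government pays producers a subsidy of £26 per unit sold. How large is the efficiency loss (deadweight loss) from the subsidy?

Deadweight loss = £468

Pre-subsidy: 640 - 2P = -315.5 + 4.5P gives P* = 147, x* = 346.
With the subsidy, sellers receive Ps = Pb + 26 for each unit, where Pb is the price buyers pay.
Supply in terms of Pb becomes xs = -315.5 + 4.5(Pb + 26) = -198.5 + 4.5Pb. Setting this equal to demand: 640 - 2Pb = -198.5 + 4.5Pb, so Pb = 129.
Sellers receive Ps = 129 + 26 = 155; x' = 640 − 2·129 = 382.
The subsidy expands output by 382 − 346 = 36 past the efficient level; on those units the gap between marginal cost and willingness to pay runs from 0 up to 26.
DWL = ½ × 26 × 36 = 468.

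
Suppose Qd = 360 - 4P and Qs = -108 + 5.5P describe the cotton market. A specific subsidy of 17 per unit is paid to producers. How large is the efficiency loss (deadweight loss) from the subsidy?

Deadweight loss = 6358/19

Pre-subsidy: 360 - 4P = -108 + 5.5P gives P* = 936/19, Q* = 3096/19.
With the subsidy, sellers receive Ps = Pb + 17 for each unit, where Pb is the price buyers pay.
Supply in terms of Pb becomes Qs = -108 + 5.5(Pb + 17) = -14.5 + 5.5Pb. Setting this equal to demand: 360 - 4Pb = -14.5 + 5.5Pb, so Pb = 749/19.
Sellers receive Ps = 749/19 + 17 = 1072/19; Q' = 360 − 4·(749/19) = 3844/19.
The subsidy expands output by 3844/19 − 3096/19 = 748/19 past the efficient level; on those units the gap between marginal cost and willingness to pay runs from 0 up to 17.
DWL = ½ × 17 × 748/19 = 6358/19.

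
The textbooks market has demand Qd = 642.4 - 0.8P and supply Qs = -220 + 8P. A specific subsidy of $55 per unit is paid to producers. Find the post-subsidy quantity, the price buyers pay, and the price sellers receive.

Pre-subsidy: 642.4 - 0.8P = -220 + 8P gives P* = 98, Q* = 564.
With the subsidy, sellers receive Ps = Pb + 55 for each unit, where Pb is the price buyers pay.
Supply in terms of Pb becomes Qs = -220 + 8(Pb + 55) = 220 + 8Pb. Setting this equal to demand: 642.4 - 0.8Pb = 220 + 8Pb, so Pb = 48.
Sellers receive Ps = 48 + 55 = 103; Q' = 642.4 − 0.8·48 = 604.

Q' = 604; buyers pay $48; sellers receive $103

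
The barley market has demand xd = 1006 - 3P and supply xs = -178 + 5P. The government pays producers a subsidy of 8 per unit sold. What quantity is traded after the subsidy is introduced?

x' = 577

Pre-subsidy: 1006 - 3P = -178 + 5P gives P* = 148, x* = 562.
With the subsidy, sellers receive Ps = Pb + 8 for each unit, where Pb is the price buyers pay.
Supply in terms of Pb becomes xs = -178 + 5(Pb + 8) = -138 + 5Pb. Setting this equal to demand: 1006 - 3Pb = -138 + 5Pb, so Pb = 143.
Sellers receive Ps = 143 + 8 = 151; x' = 1006 − 3·143 = 577.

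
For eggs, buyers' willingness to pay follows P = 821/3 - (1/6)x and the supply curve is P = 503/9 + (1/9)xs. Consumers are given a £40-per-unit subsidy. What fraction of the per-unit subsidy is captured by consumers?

Pre-subsidy: 821/3 - (1/6)x = 503/9 + (1/9)x gives x* = 784 and P* = 143.
With the rebate, buyers effectively pay Pb = Ps − 40, where Ps is the price sellers receive.
On the curves, Pb = 821/3 - (1/6)x and Ps = 503/9 + (1/9)x; the wedge Ps − Pb = 40 gives 503/9 + (1/9)x − (821/3 - (1/6)x) = 40, so x' = 928.
Then Pb = 821/3 − (1/6)·928 = 119 and Ps = 503/9 + (1/9)·928 = 159.
Buyers' price falls by P* − Pb = 143 − 119 = 24; sellers' price rises by Ps − P* = 159 − 143 = 16.
So consumers capture 24/40 = 0.6 of each unit of subsidy.

Consumer share = 0.6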